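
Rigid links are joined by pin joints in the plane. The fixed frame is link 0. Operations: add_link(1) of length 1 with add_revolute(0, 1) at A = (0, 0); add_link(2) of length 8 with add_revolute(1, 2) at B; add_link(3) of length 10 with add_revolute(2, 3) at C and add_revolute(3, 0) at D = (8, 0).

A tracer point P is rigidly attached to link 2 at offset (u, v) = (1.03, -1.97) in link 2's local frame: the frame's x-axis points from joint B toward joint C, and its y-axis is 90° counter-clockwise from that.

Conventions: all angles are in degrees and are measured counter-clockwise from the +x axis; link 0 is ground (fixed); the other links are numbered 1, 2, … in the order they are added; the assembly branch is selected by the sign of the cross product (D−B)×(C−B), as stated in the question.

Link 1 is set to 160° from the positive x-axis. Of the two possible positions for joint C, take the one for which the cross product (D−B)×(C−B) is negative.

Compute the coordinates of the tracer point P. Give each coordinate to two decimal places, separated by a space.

A=(0,0), D=(8.00,0)
B = A + 1.00·(cos160°, sin160°) = (-0.9397, 0.3420)
|BD| = 8.9462
circle(B,8.00) ∩ circle(D,10.00): a=2.4611, h=7.6120
  candidates: C₊=(1.8106,7.8544) cross=68.099; C₋=(1.2286,-7.3585) cross=-68.099
  branch - wants cross < 0 → take C=(1.2286,-7.3585) (cross=-68.099)
ex = (C−B)/|BC| = (0.2710,-0.9626); ey = (0.9626,0.2710)
P = B + 1.03·ex + -1.97·ey = (-2.5568,-1.1834)

-2.56 -1.18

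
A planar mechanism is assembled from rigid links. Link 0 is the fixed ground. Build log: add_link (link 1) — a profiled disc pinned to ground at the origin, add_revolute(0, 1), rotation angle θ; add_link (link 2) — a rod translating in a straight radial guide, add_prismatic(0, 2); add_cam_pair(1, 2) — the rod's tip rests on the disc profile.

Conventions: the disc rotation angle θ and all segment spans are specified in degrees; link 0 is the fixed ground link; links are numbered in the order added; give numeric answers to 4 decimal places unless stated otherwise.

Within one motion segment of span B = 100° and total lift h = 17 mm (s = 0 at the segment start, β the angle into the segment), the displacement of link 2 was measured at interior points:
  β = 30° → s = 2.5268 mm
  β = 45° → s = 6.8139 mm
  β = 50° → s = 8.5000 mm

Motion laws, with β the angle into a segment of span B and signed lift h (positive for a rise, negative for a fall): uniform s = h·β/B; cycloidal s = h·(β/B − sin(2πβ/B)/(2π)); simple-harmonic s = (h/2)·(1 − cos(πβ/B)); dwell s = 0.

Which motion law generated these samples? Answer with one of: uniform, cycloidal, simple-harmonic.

candidates at β/B = r: uniform s = h·r (linear in β); cycloidal s = h·(r − sin(2πr)/(2π)); simple-harmonic s = (h/2)(1 − cos(πr))
β=30°: printed 2.5268 | uniform 5.1000, cycloidal 2.5268, simple-harmonic 3.5038
β=45°: printed 6.8139 | uniform 7.6500, cycloidal 6.8139, simple-harmonic 7.1703
β=50°: printed 8.5000 | uniform 8.5000, cycloidal 8.5000, simple-harmonic 8.5000
only one law matches every sample → cycloidal

cycloidal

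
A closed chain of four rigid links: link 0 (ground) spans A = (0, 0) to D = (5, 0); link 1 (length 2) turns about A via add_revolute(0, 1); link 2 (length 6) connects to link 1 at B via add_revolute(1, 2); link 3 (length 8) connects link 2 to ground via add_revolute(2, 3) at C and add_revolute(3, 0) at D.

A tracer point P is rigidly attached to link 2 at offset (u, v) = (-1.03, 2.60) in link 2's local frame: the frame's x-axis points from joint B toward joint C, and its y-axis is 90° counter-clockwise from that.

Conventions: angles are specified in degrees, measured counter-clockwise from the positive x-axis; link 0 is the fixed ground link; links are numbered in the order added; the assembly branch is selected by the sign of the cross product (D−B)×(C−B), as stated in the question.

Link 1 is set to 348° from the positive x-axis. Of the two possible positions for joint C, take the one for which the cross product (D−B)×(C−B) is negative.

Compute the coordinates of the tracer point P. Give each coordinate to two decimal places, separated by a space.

A=(0,0), D=(5.00,0)
B = A + 2.00·(cos348°, sin348°) = (1.9563, -0.4158)
|BD| = 3.0720
circle(B,6.00) ∩ circle(D,8.00): a=-3.0213, h=5.1838
  candidates: C₊=(-1.7389,4.3113) cross=15.924; C₋=(-0.3356,-5.9609) cross=-15.924
  branch - wants cross < 0 → take C=(-0.3356,-5.9609) (cross=-15.924)
ex = (C−B)/|BC| = (-0.3820,-0.9242); ey = (0.9242,-0.3820)
P = B + -1.03·ex + 2.60·ey = (4.7526,-0.4571)

4.75 -0.46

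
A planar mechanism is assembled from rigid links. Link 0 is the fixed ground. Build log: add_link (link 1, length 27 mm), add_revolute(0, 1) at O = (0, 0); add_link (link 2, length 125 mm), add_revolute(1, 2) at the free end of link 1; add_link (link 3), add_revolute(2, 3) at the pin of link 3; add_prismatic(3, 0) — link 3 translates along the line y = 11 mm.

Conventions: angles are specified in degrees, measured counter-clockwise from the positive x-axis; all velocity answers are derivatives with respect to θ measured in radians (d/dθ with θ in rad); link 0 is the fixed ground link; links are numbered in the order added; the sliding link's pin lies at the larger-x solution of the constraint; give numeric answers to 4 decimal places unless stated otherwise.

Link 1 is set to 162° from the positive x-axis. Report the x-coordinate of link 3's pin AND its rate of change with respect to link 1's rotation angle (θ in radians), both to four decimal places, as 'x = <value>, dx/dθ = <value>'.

geometry: r = 27 mm, L = 125 mm, e = 11 mm
crank pin P = (r cos θ, r sin θ) = (-25.678526, 8.343459)
h = r sin θ − e = 8.343459 − 11 = -2.656541
x = r cos θ + √(L² − h²) = -25.678526 + 124.971768 = 99.293242
dx/dθ = −r sin θ − h·r cos θ/√(L² − h²) (θ in radians; h = -2.656541) = -8.889311

x = 99.2932, dx/dθ = -8.8893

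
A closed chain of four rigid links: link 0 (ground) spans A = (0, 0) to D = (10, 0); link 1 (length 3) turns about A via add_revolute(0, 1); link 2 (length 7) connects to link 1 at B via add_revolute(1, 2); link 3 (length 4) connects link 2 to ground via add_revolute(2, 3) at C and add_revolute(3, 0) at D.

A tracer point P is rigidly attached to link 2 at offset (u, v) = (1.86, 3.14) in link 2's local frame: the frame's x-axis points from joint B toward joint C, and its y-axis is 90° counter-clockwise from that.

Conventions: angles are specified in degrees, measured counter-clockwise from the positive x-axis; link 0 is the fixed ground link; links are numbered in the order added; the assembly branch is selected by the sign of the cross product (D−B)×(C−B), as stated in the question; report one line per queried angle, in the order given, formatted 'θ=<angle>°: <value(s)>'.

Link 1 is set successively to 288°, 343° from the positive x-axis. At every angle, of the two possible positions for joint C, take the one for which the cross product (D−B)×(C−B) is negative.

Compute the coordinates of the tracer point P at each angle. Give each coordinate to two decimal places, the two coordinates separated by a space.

A=(0,0), D=(10.00,0)
θ=288°: B = A + 3.00·(cos288°, sin288°) = (0.9271, -2.8532)
θ=288°: |BD| = 9.5110
θ=288°: circle(B,7.00) ∩ circle(D,4.00): a=6.4903, h=2.6221
θ=288°:   candidates: C₊=(6.3319,1.5952) cross=24.939; C₋=(7.9051,-3.4075) cross=-24.939
θ=288°:   branch - wants cross < 0 → take C=(7.9051,-3.4075) (cross=-24.939)
θ=288°: ex = (C−B)/|BC| = (0.9969,-0.0792); ey = (0.0792,0.9969)
θ=288°: P = B + 1.86·ex + 3.14·ey = (3.0299,0.1297)
θ=343°: B = A + 3.00·(cos343°, sin343°) = (2.8689, -0.8771)
θ=343°: |BD| = 7.1848
θ=343°: circle(B,7.00) ∩ circle(D,4.00): a=5.8889, h=3.7843
θ=343°:   candidates: C₊=(8.2518,3.5978) cross=27.189; C₋=(9.1758,-3.9142) cross=-27.189
θ=343°:   branch - wants cross < 0 → take C=(9.1758,-3.9142) (cross=-27.189)
θ=343°: ex = (C−B)/|BC| = (0.9010,-0.4339); ey = (0.4339,0.9010)
θ=343°: P = B + 1.86·ex + 3.14·ey = (5.9071,1.1450)

θ=288°: 3.03 0.13
θ=343°: 5.91 1.14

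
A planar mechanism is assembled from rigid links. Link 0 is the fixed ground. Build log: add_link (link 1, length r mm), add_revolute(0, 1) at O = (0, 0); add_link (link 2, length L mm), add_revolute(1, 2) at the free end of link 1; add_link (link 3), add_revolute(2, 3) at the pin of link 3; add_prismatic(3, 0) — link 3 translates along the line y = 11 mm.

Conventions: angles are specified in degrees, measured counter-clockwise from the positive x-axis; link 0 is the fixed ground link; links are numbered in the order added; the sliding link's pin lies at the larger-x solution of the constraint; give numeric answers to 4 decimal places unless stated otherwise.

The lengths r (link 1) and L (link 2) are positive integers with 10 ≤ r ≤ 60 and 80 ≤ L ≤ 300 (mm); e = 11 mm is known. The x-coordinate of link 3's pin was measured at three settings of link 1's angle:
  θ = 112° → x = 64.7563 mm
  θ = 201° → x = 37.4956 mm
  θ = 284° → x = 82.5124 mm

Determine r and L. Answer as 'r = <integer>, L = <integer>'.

constraint per measurement: (x − r cos θ)² + (r sin θ − e)² = L²
subtracting the θ₁ and θ₂ equations cancels the r² and L² terms:
r = (x₁² − x₂²) / (2[(x₁cos θ₁ + e sin θ₁) − (x₂cos θ₂ + e sin θ₂)]) = 55.9998 → r = 56
L² = (x₁ − r cos θ₁)² + (r sin θ₁ − e)² = 9024.9992 → L = 95.0000 → L = 95
check at θ₃=284°: x = 82.5124 (printed 82.5124) ✓

r = 56, L = 95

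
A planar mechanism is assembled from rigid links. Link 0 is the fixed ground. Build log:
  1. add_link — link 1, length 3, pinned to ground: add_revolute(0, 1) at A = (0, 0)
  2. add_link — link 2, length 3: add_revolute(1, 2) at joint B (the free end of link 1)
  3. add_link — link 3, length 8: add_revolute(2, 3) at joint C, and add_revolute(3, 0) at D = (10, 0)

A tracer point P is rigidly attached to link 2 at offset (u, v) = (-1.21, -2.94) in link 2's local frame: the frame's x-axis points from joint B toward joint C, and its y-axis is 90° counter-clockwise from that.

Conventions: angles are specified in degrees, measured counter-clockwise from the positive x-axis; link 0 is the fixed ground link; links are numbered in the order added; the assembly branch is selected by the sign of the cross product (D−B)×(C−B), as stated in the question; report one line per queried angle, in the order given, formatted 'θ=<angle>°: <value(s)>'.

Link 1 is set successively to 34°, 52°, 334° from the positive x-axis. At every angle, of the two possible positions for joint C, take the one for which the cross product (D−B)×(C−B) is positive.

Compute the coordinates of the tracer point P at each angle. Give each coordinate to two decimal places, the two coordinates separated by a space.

A=(0,0), D=(10.00,0)
θ=34°: B = A + 3.00·(cos34°, sin34°) = (2.4871, 1.6776)
θ=34°: |BD| = 7.6979
θ=34°: circle(B,3.00) ∩ circle(D,8.00): a=0.2766, h=2.9872
θ=34°:   candidates: C₊=(3.4080,4.5327) cross=22.995; C₋=(2.1060,-1.2981) cross=-22.995
θ=34°:   branch + wants cross > 0 → take C=(3.4080,4.5327) (cross=22.995)
θ=34°: ex = (C−B)/|BC| = (0.3070,0.9517); ey = (-0.9517,0.3070)
θ=34°: P = B + -1.21·ex + -2.94·ey = (4.9137,-0.3765)
θ=52°: B = A + 3.00·(cos52°, sin52°) = (1.8470, 2.3640)
θ=52°: |BD| = 8.4888
θ=52°: circle(B,3.00) ∩ circle(D,8.00): a=1.0049, h=2.8267
θ=52°:   candidates: C₊=(3.5993,4.7991) cross=23.995; C₋=(2.0249,-0.6307) cross=-23.995
θ=52°:   branch + wants cross > 0 → take C=(3.5993,4.7991) (cross=23.995)
θ=52°: ex = (C−B)/|BC| = (0.5841,0.8117); ey = (-0.8117,0.5841)
θ=52°: P = B + -1.21·ex + -2.94·ey = (3.5266,-0.3354)
θ=334°: B = A + 3.00·(cos334°, sin334°) = (2.6964, -1.3151)
θ=334°: |BD| = 7.4211
θ=334°: circle(B,3.00) ∩ circle(D,8.00): a=0.0049, h=3.0000
θ=334°:   candidates: C₊=(2.1695,1.6383) cross=22.263; C₋=(3.2328,-4.2668) cross=-22.263
θ=334°:   branch + wants cross > 0 → take C=(2.1695,1.6383) (cross=22.263)
θ=334°: ex = (C−B)/|BC| = (-0.1756,0.9845); ey = (-0.9845,-0.1756)
θ=334°: P = B + -1.21·ex + -2.94·ey = (5.8032,-1.9900)

θ=34°: 4.91 -0.38
θ=52°: 3.53 -0.34
θ=334°: 5.80 -1.99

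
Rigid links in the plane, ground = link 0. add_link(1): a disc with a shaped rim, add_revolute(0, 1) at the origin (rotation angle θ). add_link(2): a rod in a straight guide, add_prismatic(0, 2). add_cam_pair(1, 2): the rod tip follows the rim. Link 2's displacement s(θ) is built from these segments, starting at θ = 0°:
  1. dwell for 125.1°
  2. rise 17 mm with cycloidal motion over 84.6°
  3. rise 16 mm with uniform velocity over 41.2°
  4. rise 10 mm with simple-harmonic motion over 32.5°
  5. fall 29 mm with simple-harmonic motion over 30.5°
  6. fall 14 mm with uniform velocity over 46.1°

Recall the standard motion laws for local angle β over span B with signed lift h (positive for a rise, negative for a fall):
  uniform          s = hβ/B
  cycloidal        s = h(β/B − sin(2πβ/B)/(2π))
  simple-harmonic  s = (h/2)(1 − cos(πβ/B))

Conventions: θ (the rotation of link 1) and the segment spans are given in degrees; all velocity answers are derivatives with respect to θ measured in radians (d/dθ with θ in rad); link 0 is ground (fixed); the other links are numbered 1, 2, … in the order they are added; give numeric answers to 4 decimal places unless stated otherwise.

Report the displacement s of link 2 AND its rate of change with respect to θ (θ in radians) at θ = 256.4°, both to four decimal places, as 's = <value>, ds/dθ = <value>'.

segment 1 (0° to 125.1°, dwell): s unchanged at 0.0000
segment 2 (125.1° to 209.7°, cycloidal, h = 17) is passed completely: s = 0.0000 + (17) = 17.0000
segment 3 (209.7° to 250.9°, uniform, h = 16) is passed completely: s = 17.0000 + (16) = 33.0000
θ = 256.4° falls in segment 4 (250.9° to 283.4°, simple-harmonic, h = 10): β = 256.4 − 250.9 = 5.5°, B = 32.5°; Δs = 10/2·(1 − cos(π·0.1692)) = 0.6902; s = 33.0000 + 0.6902 = 33.6902
velocity in seg [250.9°–283.4°] (simple-harmonic), θ in radians: β = 5.5° = 0.0960 rad, B = 32.5° = 0.5672 rad; ds/dθ = (πh/(2B)) sin(πβ/B) = (π·10/(2·0.5672)) sin(π·0.1692) = 14.038888 mm/rad

s = 33.6902, ds/dθ = 14.0389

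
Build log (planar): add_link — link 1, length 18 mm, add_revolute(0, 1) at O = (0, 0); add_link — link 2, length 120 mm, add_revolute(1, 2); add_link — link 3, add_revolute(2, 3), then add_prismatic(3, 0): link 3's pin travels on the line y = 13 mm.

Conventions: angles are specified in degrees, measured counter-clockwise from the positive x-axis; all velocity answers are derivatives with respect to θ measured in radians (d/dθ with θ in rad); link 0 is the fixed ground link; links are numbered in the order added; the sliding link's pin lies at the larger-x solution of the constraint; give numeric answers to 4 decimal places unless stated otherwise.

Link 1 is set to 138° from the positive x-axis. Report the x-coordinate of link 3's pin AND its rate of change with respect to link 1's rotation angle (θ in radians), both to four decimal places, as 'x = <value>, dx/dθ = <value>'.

geometry: r = 18 mm, L = 120 mm, e = 13 mm
crank pin P = (r cos θ, r sin θ) = (-13.376607, 12.044351)
h = r sin θ − e = 12.044351 − 13 = -0.955649
x = r cos θ + √(L² − h²) = -13.376607 + 119.996195 = 106.619588
dx/dθ = −r sin θ − h·r cos θ/√(L² − h²) (θ in radians; h = -0.955649) = -12.150882

x = 106.6196, dx/dθ = -12.1509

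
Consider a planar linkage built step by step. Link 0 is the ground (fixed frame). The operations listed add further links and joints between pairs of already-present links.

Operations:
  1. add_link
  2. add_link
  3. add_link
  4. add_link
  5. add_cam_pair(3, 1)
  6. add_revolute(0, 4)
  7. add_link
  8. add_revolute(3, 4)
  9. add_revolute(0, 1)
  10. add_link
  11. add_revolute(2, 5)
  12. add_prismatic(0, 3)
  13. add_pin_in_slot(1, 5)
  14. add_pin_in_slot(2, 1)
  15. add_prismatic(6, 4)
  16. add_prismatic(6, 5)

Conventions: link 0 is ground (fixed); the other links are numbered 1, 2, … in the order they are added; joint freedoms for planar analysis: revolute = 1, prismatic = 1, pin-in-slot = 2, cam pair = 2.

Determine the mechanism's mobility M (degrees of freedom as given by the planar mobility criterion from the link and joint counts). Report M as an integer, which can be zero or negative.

link 0 = ground. State L|J1|J2 = 1|0|0
+link1  2|0|0
+link2  3|0|0
+link3  4|0|0
+link4  5|0|0
C(3,1) f=2→J2  5|0|1
R(0,4) f=1→J1  5|1|1
+link5  6|1|1
R(3,4) f=1→J1  6|2|1
R(0,1) f=1→J1  6|3|1
+link6  7|3|1
R(2,5) f=1→J1  7|4|1
P(0,3) f=1→J1  7|5|1
PS(1,5) f=2→J2  7|5|2
PS(2,1) f=2→J2  7|5|3
P(6,4) f=1→J1  7|6|3
P(6,5) f=1→J1  7|7|3
M = 3(7−1)−2·7−3 = 18−14−3 = 1

M = 1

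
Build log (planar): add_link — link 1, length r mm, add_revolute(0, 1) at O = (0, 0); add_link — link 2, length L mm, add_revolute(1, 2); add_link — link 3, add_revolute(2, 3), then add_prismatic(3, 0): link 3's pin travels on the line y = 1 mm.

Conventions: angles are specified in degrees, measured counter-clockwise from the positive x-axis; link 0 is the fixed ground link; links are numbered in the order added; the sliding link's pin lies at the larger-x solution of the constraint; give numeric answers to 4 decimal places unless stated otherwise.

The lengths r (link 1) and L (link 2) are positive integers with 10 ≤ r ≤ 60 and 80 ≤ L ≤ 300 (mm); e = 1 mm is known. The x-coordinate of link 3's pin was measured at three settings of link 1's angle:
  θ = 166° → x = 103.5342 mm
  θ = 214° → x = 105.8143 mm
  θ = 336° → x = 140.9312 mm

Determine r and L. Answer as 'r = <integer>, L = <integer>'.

constraint per measurement: (x − r cos θ)² + (r sin θ − e)² = L²
subtracting the θ₁ and θ₂ equations cancels the r² and L² terms:
r = (x₁² − x₂²) / (2[(x₁cos θ₁ + e sin θ₁) − (x₂cos θ₂ + e sin θ₂)]) = 19.9996 → r = 20
L² = (x₁ − r cos θ₁)² + (r sin θ₁ − e)² = 15129.0054 → L = 123.0000 → L = 123
check at θ₃=336°: x = 140.9312 (printed 140.9312) ✓

r = 20, L = 123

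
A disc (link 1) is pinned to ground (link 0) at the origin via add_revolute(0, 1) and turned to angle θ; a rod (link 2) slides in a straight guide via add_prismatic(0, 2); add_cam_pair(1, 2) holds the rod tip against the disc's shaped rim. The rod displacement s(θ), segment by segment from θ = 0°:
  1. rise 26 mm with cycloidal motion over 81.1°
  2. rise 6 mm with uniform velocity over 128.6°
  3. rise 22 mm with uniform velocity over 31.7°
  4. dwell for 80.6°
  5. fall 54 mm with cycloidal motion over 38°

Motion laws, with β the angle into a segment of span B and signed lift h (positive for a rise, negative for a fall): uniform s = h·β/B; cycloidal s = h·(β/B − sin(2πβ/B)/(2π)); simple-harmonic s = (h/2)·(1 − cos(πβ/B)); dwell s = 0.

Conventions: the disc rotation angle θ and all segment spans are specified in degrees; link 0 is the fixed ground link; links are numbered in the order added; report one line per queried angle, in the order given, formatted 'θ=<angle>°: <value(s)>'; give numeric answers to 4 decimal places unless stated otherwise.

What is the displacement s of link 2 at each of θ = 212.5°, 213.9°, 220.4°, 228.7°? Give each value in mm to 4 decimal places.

segment 1 (0° to 81.1°, cycloidal, h = 26) is passed completely: s = 0.0000 + (26) = 26.0000
segment 2 (81.1° to 209.7°, uniform, h = 6) is passed completely: s = 26.0000 + (6) = 32.0000
θ = 212.5° falls in segment 3 (209.7° to 241.4°, uniform, h = 22): β = 212.5 − 209.7 = 2.8°, B = 31.7°; Δs = 22·2.8/31.7 = 1.9432; s = 32.0000 + 1.9432 = 33.9432
θ = 213.9° falls in segment 3 (209.7° to 241.4°, uniform, h = 22): β = 213.9 − 209.7 = 4.2°, B = 31.7°; Δs = 22·4.2/31.7 = 2.9148; s = 32.0000 + 2.9148 = 34.9148
θ = 220.4° falls in segment 3 (209.7° to 241.4°, uniform, h = 22): β = 220.4 − 209.7 = 10.7°, B = 31.7°; Δs = 22·10.7/31.7 = 7.4259; s = 32.0000 + 7.4259 = 39.4259
θ = 228.7° falls in segment 3 (209.7° to 241.4°, uniform, h = 22): β = 228.7 − 209.7 = 19°, B = 31.7°; Δs = 22·19/31.7 = 13.1861; s = 32.0000 + 13.1861 = 45.1861

θ=212.5°: 33.9432
θ=213.9°: 34.9148
θ=220.4°: 39.4259
θ=228.7°: 45.1861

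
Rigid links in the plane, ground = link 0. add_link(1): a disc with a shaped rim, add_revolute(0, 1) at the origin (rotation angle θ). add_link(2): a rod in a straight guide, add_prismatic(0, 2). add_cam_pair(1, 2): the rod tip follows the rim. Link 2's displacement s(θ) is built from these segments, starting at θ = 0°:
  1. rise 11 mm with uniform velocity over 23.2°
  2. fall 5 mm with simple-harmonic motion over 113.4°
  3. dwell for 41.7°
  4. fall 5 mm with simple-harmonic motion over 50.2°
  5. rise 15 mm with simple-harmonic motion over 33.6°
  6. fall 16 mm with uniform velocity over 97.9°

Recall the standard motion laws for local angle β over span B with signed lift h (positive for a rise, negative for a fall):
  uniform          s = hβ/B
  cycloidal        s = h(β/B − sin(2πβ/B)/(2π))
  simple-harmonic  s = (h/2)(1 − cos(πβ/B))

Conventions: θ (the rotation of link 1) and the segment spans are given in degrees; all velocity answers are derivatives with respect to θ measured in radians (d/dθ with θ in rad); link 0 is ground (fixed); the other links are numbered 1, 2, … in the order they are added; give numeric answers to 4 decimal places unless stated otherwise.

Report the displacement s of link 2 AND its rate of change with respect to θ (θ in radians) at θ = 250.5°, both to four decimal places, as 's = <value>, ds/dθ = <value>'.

segment 1 (0° to 23.2°, uniform, h = 11) is passed completely: s = 0.0000 + (11) = 11.0000
segment 2 (23.2° to 136.6°, simple-harmonic, h = -5) is passed completely: s = 11.0000 + (-5) = 6.0000
segment 3 (136.6° to 178.3°, dwell): s unchanged at 6.0000
segment 4 (178.3° to 228.5°, simple-harmonic, h = -5) is passed completely: s = 6.0000 + (-5) = 1.0000
θ = 250.5° falls in segment 5 (228.5° to 262.1°, simple-harmonic, h = 15): β = 250.5 − 228.5 = 22°, B = 33.6°; Δs = 15/2·(1 − cos(π·0.6548)) = 11.0045; s = 1.0000 + 11.0045 = 12.0045
velocity in seg [228.5°–262.1°] (simple-harmonic), θ in radians: β = 22° = 0.3840 rad, B = 33.6° = 0.5864 rad; ds/dθ = (πh/(2B)) sin(πβ/B) = (π·15/(2·0.5864)) sin(π·0.6548) = 35.522493 mm/rad

s = 12.0045, ds/dθ = 35.5225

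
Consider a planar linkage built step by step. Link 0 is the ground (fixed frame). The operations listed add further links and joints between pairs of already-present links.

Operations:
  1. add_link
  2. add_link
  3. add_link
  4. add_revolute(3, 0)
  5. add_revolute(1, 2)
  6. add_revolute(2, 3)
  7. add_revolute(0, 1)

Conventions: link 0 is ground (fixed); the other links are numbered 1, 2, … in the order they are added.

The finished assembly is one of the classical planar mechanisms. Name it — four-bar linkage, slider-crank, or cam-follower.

links: 4 (incl. ground); joints: 4 revolute, 0 prismatic, 0 higher (cam) pair, forming one closed loop
4 links in a single 4R loop → four-bar linkage

four-bar linkage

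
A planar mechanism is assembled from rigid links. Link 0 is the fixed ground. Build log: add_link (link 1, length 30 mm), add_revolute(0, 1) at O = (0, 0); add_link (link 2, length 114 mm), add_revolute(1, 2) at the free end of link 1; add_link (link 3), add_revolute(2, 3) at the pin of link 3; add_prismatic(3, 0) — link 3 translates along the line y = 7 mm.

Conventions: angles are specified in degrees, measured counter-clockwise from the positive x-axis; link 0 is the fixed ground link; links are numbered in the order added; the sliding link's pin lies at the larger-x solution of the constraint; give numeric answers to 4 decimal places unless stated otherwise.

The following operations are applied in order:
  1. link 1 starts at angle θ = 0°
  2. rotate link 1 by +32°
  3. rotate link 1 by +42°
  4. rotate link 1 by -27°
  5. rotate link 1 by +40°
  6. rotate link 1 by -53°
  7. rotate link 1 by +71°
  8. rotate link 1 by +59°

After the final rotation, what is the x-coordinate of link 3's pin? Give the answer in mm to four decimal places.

geometry: r = 30 mm, L = 114 mm, e = 7 mm; θ starts at 0°
rotate link 1 by +32°: θ ← 0° +32° = 32°
rotate link 1 by +42°: θ ← 32° +42° = 74°
rotate link 1 by -27°: θ ← 74° -27° = 47°
rotate link 1 by +40°: θ ← 47° +40° = 87°
rotate link 1 by -53°: θ ← 87° -53° = 34°
rotate link 1 by +71°: θ ← 34° +71° = 105°
rotate link 1 by +59°: θ ← 105° +59° = 164°
crank pin P = (r cos θ, r sin θ) = (-28.837851, 8.269121)
h = r sin θ − e = 8.269121 − 7 = 1.269121
x = r cos θ + √(L² − h²) = -28.837851 + 113.992935 = 85.155085

85.1551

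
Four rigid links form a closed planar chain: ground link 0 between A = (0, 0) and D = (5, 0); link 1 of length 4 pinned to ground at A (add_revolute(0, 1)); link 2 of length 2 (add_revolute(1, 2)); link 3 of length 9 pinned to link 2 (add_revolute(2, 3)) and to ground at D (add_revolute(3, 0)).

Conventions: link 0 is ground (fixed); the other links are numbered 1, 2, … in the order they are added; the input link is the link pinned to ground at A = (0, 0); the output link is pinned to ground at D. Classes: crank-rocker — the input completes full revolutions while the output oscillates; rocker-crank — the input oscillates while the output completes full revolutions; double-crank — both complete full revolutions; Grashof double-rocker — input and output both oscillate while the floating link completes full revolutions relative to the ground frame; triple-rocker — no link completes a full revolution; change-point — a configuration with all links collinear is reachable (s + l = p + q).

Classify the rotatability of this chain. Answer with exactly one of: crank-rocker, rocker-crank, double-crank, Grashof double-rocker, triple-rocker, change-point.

lengths: ground=5, input=4, coupler=2, output=9
sorted: s=2 (shortest), l=9 (longest), p+q=9
s + l = 11 vs p + q = 9
s + l > p + q → non-Grashof → no link fully rotates → triple-rocker

triple-rocker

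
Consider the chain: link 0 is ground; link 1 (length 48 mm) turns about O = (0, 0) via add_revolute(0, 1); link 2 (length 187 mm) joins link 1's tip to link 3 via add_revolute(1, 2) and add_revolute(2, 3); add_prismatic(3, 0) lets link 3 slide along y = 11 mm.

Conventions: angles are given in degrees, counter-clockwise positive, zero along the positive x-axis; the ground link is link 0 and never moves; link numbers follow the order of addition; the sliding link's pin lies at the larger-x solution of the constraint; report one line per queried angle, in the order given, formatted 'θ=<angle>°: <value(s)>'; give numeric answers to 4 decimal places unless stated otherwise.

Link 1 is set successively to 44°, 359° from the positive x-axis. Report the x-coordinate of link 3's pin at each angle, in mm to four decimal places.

geometry: r = 48 mm, L = 187 mm, e = 11 mm
θ=44°: crank pin P = (r cos θ, r sin θ) = (34.528310, 33.343602)
θ=44°: h = r sin θ − e = 33.343602 − 11 = 22.343602
θ=44°: x = r cos θ + √(L² − h²) = 34.528310 + 185.660344 = 220.188655
θ=359°: crank pin P = (r cos θ, r sin θ) = (47.992689, -0.837716)
θ=359°: h = r sin θ − e = -0.837716 − 11 = -11.837716
θ=359°: x = r cos θ + √(L² − h²) = 47.992689 + 186.624941 = 234.617630

θ=44°: 220.1887
θ=359°: 234.6176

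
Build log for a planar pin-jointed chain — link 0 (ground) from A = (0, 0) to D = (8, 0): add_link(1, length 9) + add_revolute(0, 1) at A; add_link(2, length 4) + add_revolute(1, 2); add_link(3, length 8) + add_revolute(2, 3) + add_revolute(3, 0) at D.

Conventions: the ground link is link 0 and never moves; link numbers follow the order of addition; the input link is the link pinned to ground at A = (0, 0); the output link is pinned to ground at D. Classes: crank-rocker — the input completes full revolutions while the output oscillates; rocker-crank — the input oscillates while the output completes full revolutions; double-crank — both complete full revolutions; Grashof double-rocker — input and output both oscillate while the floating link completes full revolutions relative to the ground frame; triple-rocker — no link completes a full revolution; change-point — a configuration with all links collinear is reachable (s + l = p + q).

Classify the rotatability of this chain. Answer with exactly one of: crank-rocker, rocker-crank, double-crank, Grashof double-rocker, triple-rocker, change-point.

lengths: ground=8, input=9, coupler=4, output=8
sorted: s=4 (shortest), l=9 (longest), p+q=16
s + l = 13 vs p + q = 16
s + l < p + q (Grashof) with shortest = coupler link → Grashof double-rocker

Grashof double-rocker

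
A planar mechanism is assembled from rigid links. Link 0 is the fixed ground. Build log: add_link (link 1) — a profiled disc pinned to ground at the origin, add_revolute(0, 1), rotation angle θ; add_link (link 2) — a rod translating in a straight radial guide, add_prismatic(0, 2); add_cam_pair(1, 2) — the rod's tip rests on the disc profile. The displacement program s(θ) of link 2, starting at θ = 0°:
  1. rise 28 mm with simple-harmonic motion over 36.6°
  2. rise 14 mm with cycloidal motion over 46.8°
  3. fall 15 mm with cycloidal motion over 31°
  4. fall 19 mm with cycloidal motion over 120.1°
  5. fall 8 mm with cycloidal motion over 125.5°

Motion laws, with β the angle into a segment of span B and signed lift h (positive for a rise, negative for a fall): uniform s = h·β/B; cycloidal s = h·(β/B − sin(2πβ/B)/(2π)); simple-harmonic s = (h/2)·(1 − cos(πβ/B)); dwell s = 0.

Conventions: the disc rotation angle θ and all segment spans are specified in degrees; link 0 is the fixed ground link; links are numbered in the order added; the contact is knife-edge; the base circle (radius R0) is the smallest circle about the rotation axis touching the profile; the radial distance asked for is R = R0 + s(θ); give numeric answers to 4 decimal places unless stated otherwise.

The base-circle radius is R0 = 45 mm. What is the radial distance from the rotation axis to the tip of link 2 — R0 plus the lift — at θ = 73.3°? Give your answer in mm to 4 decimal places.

seg 1 [0°–36.6°] simple-harmonic, h=28: full span → s += 28 → s = 28.0000
seg 2 [36.6°–83.4°] cycloidal, h=14: θ=73.3° here. β=36.7, B=46.8. 14·(0.7842 − sin(2π·0.7842)/(2π)) = 13.1556 → s = 41.1556
R = R0 + s = 45 + 41.1556 = 86.1556

86.1556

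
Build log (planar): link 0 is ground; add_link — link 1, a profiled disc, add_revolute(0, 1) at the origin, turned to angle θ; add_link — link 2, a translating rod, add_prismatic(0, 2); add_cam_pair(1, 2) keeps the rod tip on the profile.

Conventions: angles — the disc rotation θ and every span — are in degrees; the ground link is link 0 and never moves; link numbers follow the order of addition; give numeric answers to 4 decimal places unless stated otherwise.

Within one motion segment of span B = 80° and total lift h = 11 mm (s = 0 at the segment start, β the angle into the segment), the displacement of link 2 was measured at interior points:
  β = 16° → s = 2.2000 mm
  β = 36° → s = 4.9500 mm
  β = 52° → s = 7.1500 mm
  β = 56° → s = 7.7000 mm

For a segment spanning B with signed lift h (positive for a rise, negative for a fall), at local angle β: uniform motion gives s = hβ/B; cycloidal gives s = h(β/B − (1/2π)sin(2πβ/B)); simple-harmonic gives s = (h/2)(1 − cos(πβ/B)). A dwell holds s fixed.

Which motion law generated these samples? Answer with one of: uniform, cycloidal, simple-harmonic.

candidates at β/B = r: uniform s = h·r (linear in β); cycloidal s = h·(r − sin(2πr)/(2π)); simple-harmonic s = (h/2)(1 − cos(πr))
β=16°: printed 2.2000 | uniform 2.2000, cycloidal 0.5350, simple-harmonic 1.0504
β=36°: printed 4.9500 | uniform 4.9500, cycloidal 4.4090, simple-harmonic 4.6396
β=52°: printed 7.1500 | uniform 7.1500, cycloidal 8.5663, simple-harmonic 7.9969
β=56°: printed 7.7000 | uniform 7.7000, cycloidal 9.3650, simple-harmonic 8.7328
only one law matches every sample → uniform

uniform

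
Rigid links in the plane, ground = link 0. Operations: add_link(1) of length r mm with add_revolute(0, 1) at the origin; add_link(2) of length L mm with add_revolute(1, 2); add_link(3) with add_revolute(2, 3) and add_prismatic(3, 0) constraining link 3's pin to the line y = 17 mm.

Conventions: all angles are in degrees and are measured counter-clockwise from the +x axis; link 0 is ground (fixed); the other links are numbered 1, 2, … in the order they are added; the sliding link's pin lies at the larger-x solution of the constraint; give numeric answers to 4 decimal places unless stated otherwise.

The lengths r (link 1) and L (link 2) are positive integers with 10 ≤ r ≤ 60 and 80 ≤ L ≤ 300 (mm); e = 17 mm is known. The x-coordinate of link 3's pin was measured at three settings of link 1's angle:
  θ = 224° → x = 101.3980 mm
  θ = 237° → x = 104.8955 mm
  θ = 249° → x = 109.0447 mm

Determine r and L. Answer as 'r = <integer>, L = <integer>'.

constraint per measurement: (x − r cos θ)² + (r sin θ − e)² = L²
subtracting the θ₁ and θ₂ equations cancels the r² and L² terms:
r = (x₁² − x₂²) / (2[(x₁cos θ₁ + e sin θ₁) − (x₂cos θ₂ + e sin θ₂)]) = 27.0002 → r = 27
L² = (x₁ − r cos θ₁)² + (r sin θ₁ − e)² = 15875.9901 → L = 126.0000 → L = 126
check at θ₃=249°: x = 109.0447 (printed 109.0447) ✓

r = 27, L = 126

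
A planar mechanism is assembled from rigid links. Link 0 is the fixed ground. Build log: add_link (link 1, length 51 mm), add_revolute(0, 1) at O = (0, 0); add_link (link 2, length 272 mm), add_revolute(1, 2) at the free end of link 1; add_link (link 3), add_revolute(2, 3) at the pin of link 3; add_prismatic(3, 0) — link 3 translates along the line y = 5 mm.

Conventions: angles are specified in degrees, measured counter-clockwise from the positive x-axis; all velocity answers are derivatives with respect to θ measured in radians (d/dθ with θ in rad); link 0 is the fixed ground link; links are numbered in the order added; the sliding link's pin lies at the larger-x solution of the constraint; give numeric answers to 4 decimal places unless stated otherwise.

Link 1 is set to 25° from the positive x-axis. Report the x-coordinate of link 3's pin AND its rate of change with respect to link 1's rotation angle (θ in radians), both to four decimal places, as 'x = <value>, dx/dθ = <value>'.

geometry: r = 51 mm, L = 272 mm, e = 5 mm
crank pin P = (r cos θ, r sin θ) = (46.221697, 21.553531)
h = r sin θ − e = 21.553531 − 5 = 16.553531
x = r cos θ + √(L² − h²) = 46.221697 + 271.495821 = 317.717518
dx/dθ = −r sin θ − h·r cos θ/√(L² − h²) (θ in radians; h = 16.553531) = -24.371742

x = 317.7175, dx/dθ = -24.3717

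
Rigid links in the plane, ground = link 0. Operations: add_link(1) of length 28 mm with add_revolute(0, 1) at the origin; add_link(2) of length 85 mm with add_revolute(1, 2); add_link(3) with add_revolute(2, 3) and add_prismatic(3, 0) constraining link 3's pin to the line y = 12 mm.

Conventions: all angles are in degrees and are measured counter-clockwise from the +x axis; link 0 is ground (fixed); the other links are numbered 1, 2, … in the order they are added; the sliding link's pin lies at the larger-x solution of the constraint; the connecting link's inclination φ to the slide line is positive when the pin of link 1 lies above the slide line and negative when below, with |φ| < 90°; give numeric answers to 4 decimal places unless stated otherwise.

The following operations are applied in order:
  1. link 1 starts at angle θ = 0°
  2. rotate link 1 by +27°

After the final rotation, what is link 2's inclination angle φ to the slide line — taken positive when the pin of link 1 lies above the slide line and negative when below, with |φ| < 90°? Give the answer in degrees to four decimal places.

geometry: r = 28 mm, L = 85 mm, e = 12 mm; θ starts at 0°
rotate link 1 by +27°: θ ← 0° +27° = 27°
h = r sin θ − e = 12.711734 − 12 = 0.711734
sin φ = h / L = 0.711734 / 85 = 0.00837334
φ = arcsin(0.00837334) = 0.479763°

0.4798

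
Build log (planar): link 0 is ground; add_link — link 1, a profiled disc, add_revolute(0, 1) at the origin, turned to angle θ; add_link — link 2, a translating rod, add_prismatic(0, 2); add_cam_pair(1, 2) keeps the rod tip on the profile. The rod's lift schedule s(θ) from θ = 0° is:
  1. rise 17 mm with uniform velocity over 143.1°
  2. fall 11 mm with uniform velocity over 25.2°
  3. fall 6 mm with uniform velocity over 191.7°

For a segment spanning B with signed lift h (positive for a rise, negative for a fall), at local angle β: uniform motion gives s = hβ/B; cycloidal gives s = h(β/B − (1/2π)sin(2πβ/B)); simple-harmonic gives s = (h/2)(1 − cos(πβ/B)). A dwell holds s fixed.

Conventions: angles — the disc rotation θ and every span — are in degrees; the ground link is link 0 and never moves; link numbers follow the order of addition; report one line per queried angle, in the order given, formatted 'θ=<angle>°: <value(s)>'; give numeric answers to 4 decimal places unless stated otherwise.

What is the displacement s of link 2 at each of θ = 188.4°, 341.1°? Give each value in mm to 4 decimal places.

seg 1 [0°–143.1°] uniform, h=17: full span → s += 17 → s = 17.0000
seg 2 [143.1°–168.3°] uniform, h=-11: full span → s += -11 → s = 6.0000
seg 3 [168.3°–360°] uniform, h=-6: θ=188.4° here. β=20.1, B=191.7. -6·20.1/191.7 = -0.6291 → s = 5.3709
seg 3 [168.3°–360°] uniform, h=-6: θ=341.1° here. β=172.8, B=191.7. -6·172.8/191.7 = -5.4085 → s = 0.5915

θ=188.4°: 5.3709
θ=341.1°: 0.5915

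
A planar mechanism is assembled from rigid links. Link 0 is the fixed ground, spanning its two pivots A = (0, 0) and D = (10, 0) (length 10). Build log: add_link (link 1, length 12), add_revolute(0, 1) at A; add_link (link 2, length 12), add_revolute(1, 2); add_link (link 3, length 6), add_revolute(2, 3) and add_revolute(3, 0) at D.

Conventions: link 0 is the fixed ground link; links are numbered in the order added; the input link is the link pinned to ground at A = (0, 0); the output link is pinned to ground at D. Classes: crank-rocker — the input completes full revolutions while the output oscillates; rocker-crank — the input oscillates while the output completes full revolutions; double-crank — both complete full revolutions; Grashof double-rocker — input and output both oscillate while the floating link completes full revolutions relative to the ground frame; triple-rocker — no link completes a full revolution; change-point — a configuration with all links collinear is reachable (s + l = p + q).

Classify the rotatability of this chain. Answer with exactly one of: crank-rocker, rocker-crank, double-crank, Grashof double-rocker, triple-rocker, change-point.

lengths: ground=10, input=12, coupler=12, output=6
sorted: s=6 (shortest), l=12 (longest), p+q=22
s + l = 18 vs p + q = 22
s + l < p + q (Grashof) with shortest = output link → rocker-crank

rocker-crank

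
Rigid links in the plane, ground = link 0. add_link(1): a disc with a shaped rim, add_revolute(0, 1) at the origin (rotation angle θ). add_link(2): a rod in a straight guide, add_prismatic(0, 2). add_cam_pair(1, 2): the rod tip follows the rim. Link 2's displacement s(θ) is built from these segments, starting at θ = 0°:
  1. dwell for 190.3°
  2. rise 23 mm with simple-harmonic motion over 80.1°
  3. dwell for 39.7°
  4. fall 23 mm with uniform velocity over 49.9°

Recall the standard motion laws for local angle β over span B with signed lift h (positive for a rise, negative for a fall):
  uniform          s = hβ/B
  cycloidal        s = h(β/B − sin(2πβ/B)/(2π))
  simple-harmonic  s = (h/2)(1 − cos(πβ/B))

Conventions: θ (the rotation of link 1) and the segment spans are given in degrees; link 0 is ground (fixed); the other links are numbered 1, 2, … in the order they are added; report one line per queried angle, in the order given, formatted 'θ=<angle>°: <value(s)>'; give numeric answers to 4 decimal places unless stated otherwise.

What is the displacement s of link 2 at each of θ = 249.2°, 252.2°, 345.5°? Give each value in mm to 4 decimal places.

segment 1 (0° to 190.3°, dwell): s unchanged at 0.0000
θ = 249.2° falls in segment 2 (190.3° to 270.4°, simple-harmonic, h = 23): β = 249.2 − 190.3 = 58.9°, B = 80.1°; Δs = 23/2·(1 − cos(π·0.7353)) = 19.2485; s = 0.0000 + 19.2485 = 19.2485
θ = 252.2° falls in segment 2 (190.3° to 270.4°, simple-harmonic, h = 23): β = 252.2 − 190.3 = 61.9°, B = 80.1°; Δs = 23/2·(1 − cos(π·0.7728)) = 20.1925; s = 0.0000 + 20.1925 = 20.1925
segment 2 (190.3° to 270.4°, simple-harmonic, h = 23) is passed completely: s = 0.0000 + (23) = 23.0000
segment 3 (270.4° to 310.1°, dwell): s unchanged at 23.0000
θ = 345.5° falls in segment 4 (310.1° to 360°, uniform, h = -23): β = 345.5 − 310.1 = 35.4°, B = 49.9°; Δs = -23·35.4/49.9 = -16.3166; s = 23.0000 − 16.3166 = 6.6834

θ=249.2°: 19.2485
θ=252.2°: 20.1925
θ=345.5°: 6.6834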